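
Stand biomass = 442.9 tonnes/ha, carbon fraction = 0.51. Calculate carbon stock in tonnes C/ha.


Formula: Carbon Stock = Biomass * Carbon Fraction
C = 442.9 t/ha * 0.51
C = 225.9 t C/ha

225.9


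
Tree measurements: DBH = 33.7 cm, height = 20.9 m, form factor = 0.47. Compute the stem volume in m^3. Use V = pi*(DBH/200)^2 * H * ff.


Formula: V = pi * (DBH/200)^2 * H * ff
Radius = DBH/200 = 33.7/200 = 0.1685 m
Radius^2 = 0.1685^2 = 0.02839225 m^2
V = pi * 0.02839225 * 20.9 * 0.47
V = 0.876 m^3

0.876


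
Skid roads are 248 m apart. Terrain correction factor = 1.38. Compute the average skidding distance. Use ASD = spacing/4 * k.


Formula: ASD = (spacing / 4) * correction
Uncorrected distance = spacing / 4 = 248 / 4 = 62 m
ASD = 62 * 1.38 = 86 m

86


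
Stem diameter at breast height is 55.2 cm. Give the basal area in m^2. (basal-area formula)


Formula: BA = pi * (DBH/2)^2 / 10000  (cm^2 to m^2)
Radius = DBH/2 = 55.2/2 = 27.6 cm
BA = pi * 27.6^2 / 10000
   = 2393.1396 cm^2 / 10000
   = 0.2393 m^2

0.2393


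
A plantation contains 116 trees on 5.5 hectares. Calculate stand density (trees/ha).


Formula: Stand Density = N_trees / Area_ha
Density = 116 trees / 5.5 ha
Density = 21 trees/ha

21


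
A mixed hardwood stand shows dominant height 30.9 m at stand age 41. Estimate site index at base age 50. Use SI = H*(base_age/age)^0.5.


Formula: SI = H_dom * (base_age / age)^0.5
Age ratio = 50 / 41 = 1.21951
sqrt(age_ratio) = 1.10432
SI = 30.9 * 1.10432 = 34.1 m

34.1


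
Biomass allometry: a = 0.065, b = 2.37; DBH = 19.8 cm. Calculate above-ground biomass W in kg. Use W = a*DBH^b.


Formula: W = a * DBH^b  (allometric power law)
DBH^b = 19.8^2.37 = 1183.3045
W = 0.065 * 1183.3045 = 76.9 kg

76.9


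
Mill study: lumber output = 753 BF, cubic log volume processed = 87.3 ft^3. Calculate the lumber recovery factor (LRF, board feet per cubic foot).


Formula: LRF = Lumber Output (BF) / Log Input (ft^3)
LRF = 753 BF / 87.3 ft^3
LRF = 8.63 BF/ft^3

8.63


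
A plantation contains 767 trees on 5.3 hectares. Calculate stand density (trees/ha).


Formula: Stand Density = N_trees / Area_ha
Density = 767 trees / 5.3 ha
Density = 145 trees/ha

145


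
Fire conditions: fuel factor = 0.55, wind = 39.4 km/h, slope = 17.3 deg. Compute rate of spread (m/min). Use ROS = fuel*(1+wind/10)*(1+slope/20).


Formula: ROS = fuel * (1 + wind/10) * (1 + slope/20)
Wind factor = 1 + 39.4/10 = 4.94
Slope factor = 1 + 17.3/20 = 1.865
ROS = 0.55 * 4.94 * 1.865 = 5.07 m/min

5.07


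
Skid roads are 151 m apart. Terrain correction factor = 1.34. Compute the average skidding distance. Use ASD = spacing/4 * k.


Formula: ASD = (spacing / 4) * correction
Uncorrected distance = spacing / 4 = 151 / 4 = 37.75 m
ASD = 37.75 * 1.34 = 51 m

51


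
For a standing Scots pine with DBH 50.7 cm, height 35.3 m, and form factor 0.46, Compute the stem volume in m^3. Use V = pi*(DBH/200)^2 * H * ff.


Formula: V = pi * (DBH/200)^2 * H * ff
Radius = DBH/200 = 50.7/200 = 0.2535 m
Radius^2 = 0.2535^2 = 0.06426225 m^2
V = pi * 0.06426225 * 35.3 * 0.46
V = 3.278 m^3

3.278


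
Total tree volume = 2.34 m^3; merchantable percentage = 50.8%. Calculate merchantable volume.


Formula: MV = V_total * (merchantable_pct / 100)
Merchantable fraction = 50.8% / 100 = 0.508
MV = 2.34 m^3 * 0.508 = 1.189 m^3

1.189


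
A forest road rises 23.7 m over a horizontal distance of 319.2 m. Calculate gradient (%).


Formula: Gradient = rise / run * 100
Gradient = 23.7 / 319.2 * 100 = 7.4%

7.4


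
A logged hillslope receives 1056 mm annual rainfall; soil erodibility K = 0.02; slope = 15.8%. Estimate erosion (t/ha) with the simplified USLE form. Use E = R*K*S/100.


Formula: E = R * K * S / 100  (simplified USLE)
R * K = 1056 * 0.02 = 21.12
E = 21.12 * 15.8 / 100 = 3.34 t/ha

3.34


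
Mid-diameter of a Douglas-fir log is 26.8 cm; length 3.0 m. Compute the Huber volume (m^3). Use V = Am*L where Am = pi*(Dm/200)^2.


Huber: V = Am * L,  Am = pi*(Dm/200)^2
Am = pi*(26.8/200)^2 = 0.05641 m^2
V = 0.05641*3.0 = 0.1692 m^3

0.1692


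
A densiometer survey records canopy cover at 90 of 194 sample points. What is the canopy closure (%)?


Formula: Canopy closure = covered points / total points * 100
Closure = 90 / 194 * 100
Closure = 0.4639 * 100 = 46.4%

46.4


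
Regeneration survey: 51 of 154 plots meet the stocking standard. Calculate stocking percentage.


Formula: Stocking % = stocked plots / total plots * 100
Stocking = 51 / 154 * 100
Stocking = 0.3312 * 100 = 33.1%

33.1


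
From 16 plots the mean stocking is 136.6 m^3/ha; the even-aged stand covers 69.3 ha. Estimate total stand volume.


Formula: Total Volume = Mean Volume per ha * Total Area
Total Volume = 136.6 m^3/ha * 69.3 ha
Total Volume = 9466 m^3

9466


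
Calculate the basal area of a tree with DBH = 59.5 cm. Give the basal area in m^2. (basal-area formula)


Formula: BA = pi * (DBH/2)^2 / 10000  (cm^2 to m^2)
Radius = DBH/2 = 59.5/2 = 29.75 cm
BA = pi * 29.75^2 / 10000
   = 2780.5058 cm^2 / 10000
   = 0.2781 m^2

0.2781


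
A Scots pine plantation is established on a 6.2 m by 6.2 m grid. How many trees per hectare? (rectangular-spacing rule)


Formula: TPH = 10000 m^2/ha / (spacing_x * spacing_y)
Area per tree = 6.2 m * 6.2 m = 38.44 m^2
TPH = 10000 / 38.44 = 260 trees/ha

260


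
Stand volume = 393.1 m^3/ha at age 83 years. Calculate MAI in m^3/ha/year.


Formula: MAI = Total Volume / Stand Age
MAI = 393.1 m^3/ha / 83 years
MAI = 4.74 m^3/ha/year

4.74


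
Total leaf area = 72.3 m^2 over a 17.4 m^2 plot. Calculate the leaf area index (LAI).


Formula: LAI = total leaf area / ground area  (dimensionless)
LAI = 72.3 m^2 / 17.4 m^2
LAI = 4.16

4.16


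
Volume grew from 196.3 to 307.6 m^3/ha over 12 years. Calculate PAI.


Formula: PAI = (V_T2 - V_T1) / (T2 - T1)
Volume increment = 307.6 - 196.3 = 111.3 m^3/ha
PAI = 111.3 / 12 = 9.28 m^3/ha/year

9.28


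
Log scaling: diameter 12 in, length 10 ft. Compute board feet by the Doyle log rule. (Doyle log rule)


Doyle: BF = (D - 4)^2 * L / 16
Adjusted diameter = 12 - 4 = 8 in
(D-4)^2 = 8^2 = 64
BF = 64 * 10 / 16 = 40 BF

40


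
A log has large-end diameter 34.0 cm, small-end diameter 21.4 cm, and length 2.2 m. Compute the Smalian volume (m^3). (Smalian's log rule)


Smalian: V = (A1 + A2)/2 * L,  A = pi*(D/200)^2
A1 = pi*(34.0/200)^2 = 0.090792 m^2
A2 = pi*(21.4/200)^2 = 0.035968 m^2
V = (0.090792+0.035968)/2*2.2 = 0.1394 m^3

0.1394


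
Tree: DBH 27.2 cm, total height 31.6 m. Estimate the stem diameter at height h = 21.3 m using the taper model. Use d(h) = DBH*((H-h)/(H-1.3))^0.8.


Taper: d(h) = DBH * ((H - h) / (H - 1.3))^0.8
Numerator = H - h = 31.6 - 21.3 = 10.3 m
Denominator = H - 1.3 = 31.6 - 1.3 = 30.3 m
Ratio = 10.3 / 30.3 = 0.33993
d = 27.2 * 0.33993^0.8 = 11.5 cm

11.5


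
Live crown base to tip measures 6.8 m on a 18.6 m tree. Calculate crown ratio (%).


Formula: Crown Ratio = (Crown Length / Total Height) * 100
CR = (6.8 m / 18.6 m) * 100
CR = 0.3656 * 100 = 36.6%

36.6


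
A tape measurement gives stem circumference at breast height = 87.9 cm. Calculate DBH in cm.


Formula: DBH = C / pi
DBH = 87.9 / pi
pi = 3.14159...
DBH = 28.0 cm

28.0


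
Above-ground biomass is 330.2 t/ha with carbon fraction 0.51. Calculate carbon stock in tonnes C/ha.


Formula: Carbon Stock = Biomass * Carbon Fraction
C = 330.2 t/ha * 0.51
C = 168.4 t C/ha

168.4


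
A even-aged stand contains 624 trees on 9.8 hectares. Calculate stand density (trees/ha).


Formula: Stand Density = N_trees / Area_ha
Density = 624 trees / 9.8 ha
Density = 64 trees/ha

64


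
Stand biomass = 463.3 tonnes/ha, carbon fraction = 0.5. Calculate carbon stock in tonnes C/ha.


Formula: Carbon Stock = Biomass * Carbon Fraction
C = 463.3 t/ha * 0.5
C = 231.7 t C/ha

231.7


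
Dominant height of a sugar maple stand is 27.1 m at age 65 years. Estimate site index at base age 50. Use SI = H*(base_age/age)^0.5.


Formula: SI = H_dom * (base_age / age)^0.5
Age ratio = 50 / 65 = 0.76923
sqrt(age_ratio) = 0.87706
SI = 27.1 * 0.87706 = 23.8 m

23.8


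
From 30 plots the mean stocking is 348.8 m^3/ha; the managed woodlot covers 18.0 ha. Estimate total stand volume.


Formula: Total Volume = Mean Volume per ha * Total Area
Total Volume = 348.8 m^3/ha * 18.0 ha
Total Volume = 6278 m^3

6278


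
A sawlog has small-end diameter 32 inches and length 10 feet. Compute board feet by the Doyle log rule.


Doyle: BF = (D - 4)^2 * L / 16
Adjusted diameter = 32 - 4 = 28 in
(D-4)^2 = 28^2 = 784
BF = 784 * 10 / 16 = 490 BF

490


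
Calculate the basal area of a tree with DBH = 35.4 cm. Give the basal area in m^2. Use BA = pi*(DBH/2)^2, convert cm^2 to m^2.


Formula: BA = pi * (DBH/2)^2 / 10000  (cm^2 to m^2)
Radius = DBH/2 = 35.4/2 = 17.7 cm
BA = pi * 17.7^2 / 10000
   = 984.2296 cm^2 / 10000
   = 0.0984 m^2

0.0984


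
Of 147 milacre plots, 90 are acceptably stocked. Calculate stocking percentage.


Formula: Stocking % = stocked plots / total plots * 100
Stocking = 90 / 147 * 100
Stocking = 0.6122 * 100 = 61.2%

61.2


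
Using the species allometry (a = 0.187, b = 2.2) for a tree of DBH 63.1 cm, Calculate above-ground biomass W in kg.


Formula: W = a * DBH^b  (allometric power law)
DBH^b = 63.1^2.2 = 9121.4649
W = 0.187 * 9121.4649 = 1705.7 kg

1705.7


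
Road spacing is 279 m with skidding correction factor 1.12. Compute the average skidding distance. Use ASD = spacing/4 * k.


Formula: ASD = (spacing / 4) * correction
Uncorrected distance = spacing / 4 = 279 / 4 = 69.75 m
ASD = 69.75 * 1.12 = 78 m

78


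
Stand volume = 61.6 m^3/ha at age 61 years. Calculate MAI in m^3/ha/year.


Formula: MAI = Total Volume / Stand Age
MAI = 61.6 m^3/ha / 61 years
MAI = 1.01 m^3/ha/year

1.01


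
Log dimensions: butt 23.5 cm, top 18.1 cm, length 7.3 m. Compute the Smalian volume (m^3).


Smalian: V = (A1 + A2)/2 * L,  A = pi*(D/200)^2
A1 = pi*(23.5/200)^2 = 0.043374 m^2
A2 = pi*(18.1/200)^2 = 0.02573 m^2
V = (0.043374+0.02573)/2*7.3 = 0.2522 m^3

0.2522


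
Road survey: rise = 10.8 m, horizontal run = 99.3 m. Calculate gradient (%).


Formula: Gradient = rise / run * 100
Gradient = 10.8 / 99.3 * 100 = 10.9%

10.9


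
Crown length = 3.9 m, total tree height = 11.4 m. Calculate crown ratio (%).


Formula: Crown Ratio = (Crown Length / Total Height) * 100
CR = (3.9 m / 11.4 m) * 100
CR = 0.3421 * 100 = 34.2%

34.2


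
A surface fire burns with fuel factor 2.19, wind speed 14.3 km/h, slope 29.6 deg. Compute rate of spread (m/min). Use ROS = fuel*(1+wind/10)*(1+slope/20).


Formula: ROS = fuel * (1 + wind/10) * (1 + slope/20)
Wind factor = 1 + 14.3/10 = 2.43
Slope factor = 1 + 29.6/20 = 2.48
ROS = 2.19 * 2.43 * 2.48 = 13.2 m/min

13.2


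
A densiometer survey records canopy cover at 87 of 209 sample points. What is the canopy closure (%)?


Formula: Canopy closure = covered points / total points * 100
Closure = 87 / 209 * 100
Closure = 0.4163 * 100 = 41.6%

41.6


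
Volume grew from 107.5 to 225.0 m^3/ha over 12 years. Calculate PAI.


Formula: PAI = (V_T2 - V_T1) / (T2 - T1)
Volume increment = 225.0 - 107.5 = 117.5 m^3/ha
PAI = 117.5 / 12 = 9.79 m^3/ha/year

9.79


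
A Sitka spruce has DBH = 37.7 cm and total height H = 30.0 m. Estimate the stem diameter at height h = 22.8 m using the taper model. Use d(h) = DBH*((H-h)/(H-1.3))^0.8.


Taper: d(h) = DBH * ((H - h) / (H - 1.3))^0.8
Numerator = H - h = 30.0 - 22.8 = 7.2 m
Denominator = H - 1.3 = 30.0 - 1.3 = 28.7 m
Ratio = 7.2 / 28.7 = 0.25087
d = 37.7 * 0.25087^0.8 = 12.5 cm

12.5


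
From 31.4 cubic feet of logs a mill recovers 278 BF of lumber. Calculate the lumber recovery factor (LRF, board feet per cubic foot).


Formula: LRF = Lumber Output (BF) / Log Input (ft^3)
LRF = 278 BF / 31.4 ft^3
LRF = 8.85 BF/ft^3

8.85


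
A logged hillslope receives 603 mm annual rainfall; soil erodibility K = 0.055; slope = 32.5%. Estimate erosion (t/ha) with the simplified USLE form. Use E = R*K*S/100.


Formula: E = R * K * S / 100  (simplified USLE)
R * K = 603 * 0.055 = 33.165
E = 33.165 * 32.5 / 100 = 10.78 t/ha

10.78


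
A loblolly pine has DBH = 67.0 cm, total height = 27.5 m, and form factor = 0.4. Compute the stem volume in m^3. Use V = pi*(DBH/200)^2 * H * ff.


Formula: V = pi * (DBH/200)^2 * H * ff
Radius = DBH/200 = 67.0/200 = 0.335 m
Radius^2 = 0.335^2 = 0.112225 m^2
V = pi * 0.112225 * 27.5 * 0.4
V = 3.878 m^3

3.878


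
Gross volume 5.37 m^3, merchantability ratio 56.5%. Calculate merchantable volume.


Formula: MV = V_total * (merchantable_pct / 100)
Merchantable fraction = 56.5% / 100 = 0.565
MV = 5.37 m^3 * 0.565 = 3.034 m^3

3.034


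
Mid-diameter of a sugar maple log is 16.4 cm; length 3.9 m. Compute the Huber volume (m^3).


Huber: V = Am * L,  Am = pi*(Dm/200)^2
Am = pi*(16.4/200)^2 = 0.021124 m^2
V = 0.021124*3.9 = 0.0824 m^3

0.0824


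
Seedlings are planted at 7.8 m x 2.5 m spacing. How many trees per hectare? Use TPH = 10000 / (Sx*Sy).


Formula: TPH = 10000 m^2/ha / (spacing_x * spacing_y)
Area per tree = 7.8 m * 2.5 m = 19.5 m^2
TPH = 10000 / 19.5 = 513 trees/ha

513


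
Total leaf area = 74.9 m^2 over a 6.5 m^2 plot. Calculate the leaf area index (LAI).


Formula: LAI = total leaf area / ground area  (dimensionless)
LAI = 74.9 m^2 / 6.5 m^2
LAI = 11.52

11.52


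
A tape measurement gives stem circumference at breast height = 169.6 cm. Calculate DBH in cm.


Formula: DBH = C / pi
DBH = 169.6 / pi
pi = 3.14159...
DBH = 54.0 cm

54.0


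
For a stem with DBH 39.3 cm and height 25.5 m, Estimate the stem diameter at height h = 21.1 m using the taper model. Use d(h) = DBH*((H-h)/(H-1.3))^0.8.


Taper: d(h) = DBH * ((H - h) / (H - 1.3))^0.8
Numerator = H - h = 25.5 - 21.1 = 4.4 m
Denominator = H - 1.3 = 25.5 - 1.3 = 24.2 m
Ratio = 4.4 / 24.2 = 0.18182
d = 39.3 * 0.18182^0.8 = 10.0 cm

10.0


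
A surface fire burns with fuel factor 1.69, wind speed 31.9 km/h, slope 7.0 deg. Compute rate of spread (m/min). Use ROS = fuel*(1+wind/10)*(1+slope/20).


Formula: ROS = fuel * (1 + wind/10) * (1 + slope/20)
Wind factor = 1 + 31.9/10 = 4.19
Slope factor = 1 + 7.0/20 = 1.35
ROS = 1.69 * 4.19 * 1.35 = 9.56 m/min

9.56


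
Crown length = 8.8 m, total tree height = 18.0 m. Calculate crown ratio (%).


Formula: Crown Ratio = (Crown Length / Total Height) * 100
CR = (8.8 m / 18.0 m) * 100
CR = 0.4889 * 100 = 48.9%

48.9


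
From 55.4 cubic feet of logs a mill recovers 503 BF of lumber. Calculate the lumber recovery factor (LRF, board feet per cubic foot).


Formula: LRF = Lumber Output (BF) / Log Input (ft^3)
LRF = 503 BF / 55.4 ft^3
LRF = 9.08 BF/ft^3

9.08


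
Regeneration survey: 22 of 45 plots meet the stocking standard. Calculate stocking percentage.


Formula: Stocking % = stocked plots / total plots * 100
Stocking = 22 / 45 * 100
Stocking = 0.4889 * 100 = 48.9%

48.9


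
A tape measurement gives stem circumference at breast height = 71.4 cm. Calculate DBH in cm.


Formula: DBH = C / pi
DBH = 71.4 / pi
pi = 3.14159...
DBH = 22.7 cm

22.7


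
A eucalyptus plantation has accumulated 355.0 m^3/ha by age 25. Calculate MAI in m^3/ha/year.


Formula: MAI = Total Volume / Stand Age
MAI = 355.0 m^3/ha / 25 years
MAI = 14.2 m^3/ha/year

14.2


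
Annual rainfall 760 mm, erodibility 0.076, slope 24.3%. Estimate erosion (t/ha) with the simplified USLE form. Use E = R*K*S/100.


Formula: E = R * K * S / 100  (simplified USLE)
R * K = 760 * 0.076 = 57.76
E = 57.76 * 24.3 / 100 = 14.04 t/ha

14.04


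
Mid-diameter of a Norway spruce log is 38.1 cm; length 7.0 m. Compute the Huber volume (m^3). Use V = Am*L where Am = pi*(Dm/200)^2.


Huber: V = Am * L,  Am = pi*(Dm/200)^2
Am = pi*(38.1/200)^2 = 0.114009 m^2
V = 0.114009*7.0 = 0.7981 m^3

0.7981


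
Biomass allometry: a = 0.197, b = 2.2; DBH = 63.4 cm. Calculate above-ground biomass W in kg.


Formula: W = a * DBH^b  (allometric power law)
DBH^b = 63.4^2.2 = 9217.1439
W = 0.197 * 9217.1439 = 1815.8 kg

1815.8


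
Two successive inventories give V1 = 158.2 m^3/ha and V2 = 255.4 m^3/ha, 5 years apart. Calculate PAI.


Formula: PAI = (V_T2 - V_T1) / (T2 - T1)
Volume increment = 255.4 - 158.2 = 97.2 m^3/ha
PAI = 97.2 / 5 = 19.44 m^3/ha/year

19.44


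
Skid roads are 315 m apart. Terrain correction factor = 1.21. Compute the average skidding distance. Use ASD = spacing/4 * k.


Formula: ASD = (spacing / 4) * correction
Uncorrected distance = spacing / 4 = 315 / 4 = 78.75 m
ASD = 78.75 * 1.21 = 95 m

95


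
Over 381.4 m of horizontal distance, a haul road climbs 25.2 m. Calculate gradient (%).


Formula: Gradient = rise / run * 100
Gradient = 25.2 / 381.4 * 100 = 6.6%

6.6


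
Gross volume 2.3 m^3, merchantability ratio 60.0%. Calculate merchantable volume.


Formula: MV = V_total * (merchantable_pct / 100)
Merchantable fraction = 60.0% / 100 = 0.6
MV = 2.3 m^3 * 0.6 = 1.38 m^3

1.38


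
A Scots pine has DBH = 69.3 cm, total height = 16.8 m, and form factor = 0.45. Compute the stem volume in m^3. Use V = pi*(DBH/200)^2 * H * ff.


Formula: V = pi * (DBH/200)^2 * H * ff
Radius = DBH/200 = 69.3/200 = 0.3465 m
Radius^2 = 0.3465^2 = 0.12006225 m^2
V = pi * 0.12006225 * 16.8 * 0.45
V = 2.852 m^3

2.852


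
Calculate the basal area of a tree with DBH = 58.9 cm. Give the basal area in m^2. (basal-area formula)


Formula: BA = pi * (DBH/2)^2 / 10000  (cm^2 to m^2)
Radius = DBH/2 = 58.9/2 = 29.45 cm
BA = pi * 29.45^2 / 10000
   = 2724.7112 cm^2 / 10000
   = 0.2725 m^2

0.2725


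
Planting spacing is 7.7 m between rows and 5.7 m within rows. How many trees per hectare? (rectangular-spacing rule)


Formula: TPH = 10000 m^2/ha / (spacing_x * spacing_y)
Area per tree = 7.7 m * 5.7 m = 43.89 m^2
TPH = 10000 / 43.89 = 228 trees/ha

228


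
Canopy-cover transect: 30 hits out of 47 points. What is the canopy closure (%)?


Formula: Canopy closure = covered points / total points * 100
Closure = 30 / 47 * 100
Closure = 0.6383 * 100 = 63.8%

63.8


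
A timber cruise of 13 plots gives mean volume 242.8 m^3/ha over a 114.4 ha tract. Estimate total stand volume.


Formula: Total Volume = Mean Volume per ha * Total Area
Total Volume = 242.8 m^3/ha * 114.4 ha
Total Volume = 27776 m^3

27776


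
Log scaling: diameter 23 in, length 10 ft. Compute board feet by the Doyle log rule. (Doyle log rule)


Doyle: BF = (D - 4)^2 * L / 16
Adjusted diameter = 23 - 4 = 19 in
(D-4)^2 = 19^2 = 361
BF = 361 * 10 / 16 = 226 BF

226


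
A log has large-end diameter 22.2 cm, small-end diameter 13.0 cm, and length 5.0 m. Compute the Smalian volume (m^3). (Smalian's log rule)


Smalian: V = (A1 + A2)/2 * L,  A = pi*(D/200)^2
A1 = pi*(22.2/200)^2 = 0.038708 m^2
A2 = pi*(13.0/200)^2 = 0.013273 m^2
V = (0.038708+0.013273)/2*5.0 = 0.13 m^3

0.13


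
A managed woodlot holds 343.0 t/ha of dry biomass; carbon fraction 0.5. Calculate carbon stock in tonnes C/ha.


Formula: Carbon Stock = Biomass * Carbon Fraction
C = 343.0 t/ha * 0.5
C = 171.5 t C/ha

171.5


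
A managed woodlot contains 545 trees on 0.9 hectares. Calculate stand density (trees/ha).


Formula: Stand Density = N_trees / Area_ha
Density = 545 trees / 0.9 ha
Density = 606 trees/ha

606


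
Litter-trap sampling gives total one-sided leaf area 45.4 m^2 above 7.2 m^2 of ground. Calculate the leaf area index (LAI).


Formula: LAI = total leaf area / ground area  (dimensionless)
LAI = 45.4 m^2 / 7.2 m^2
LAI = 6.31

6.31


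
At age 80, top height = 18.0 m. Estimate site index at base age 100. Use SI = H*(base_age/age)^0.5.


Formula: SI = H_dom * (base_age / age)^0.5
Age ratio = 100 / 80 = 1.25
sqrt(age_ratio) = 1.11803
SI = 18.0 * 1.11803 = 20.1 m

20.1


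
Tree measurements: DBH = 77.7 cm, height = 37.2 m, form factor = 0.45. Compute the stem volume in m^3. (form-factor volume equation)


Formula: V = pi * (DBH/200)^2 * H * ff
Radius = DBH/200 = 77.7/200 = 0.3885 m
Radius^2 = 0.3885^2 = 0.15093225 m^2
V = pi * 0.15093225 * 37.2 * 0.45
V = 7.938 m^3

7.938


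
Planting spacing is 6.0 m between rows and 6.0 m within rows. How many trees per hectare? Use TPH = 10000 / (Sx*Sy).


Formula: TPH = 10000 m^2/ha / (spacing_x * spacing_y)
Area per tree = 6.0 m * 6.0 m = 36.0 m^2
TPH = 10000 / 36.0 = 278 trees/ha

278


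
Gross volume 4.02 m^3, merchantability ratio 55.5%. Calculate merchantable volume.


Formula: MV = V_total * (merchantable_pct / 100)
Merchantable fraction = 55.5% / 100 = 0.555
MV = 4.02 m^3 * 0.555 = 2.231 m^3

2.231


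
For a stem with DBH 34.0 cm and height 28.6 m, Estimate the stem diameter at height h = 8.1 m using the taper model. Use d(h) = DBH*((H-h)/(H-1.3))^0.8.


Taper: d(h) = DBH * ((H - h) / (H - 1.3))^0.8
Numerator = H - h = 28.6 - 8.1 = 20.5 m
Denominator = H - 1.3 = 28.6 - 1.3 = 27.3 m
Ratio = 20.5 / 27.3 = 0.75092
d = 34.0 * 0.75092^0.8 = 27.0 cm

27.0


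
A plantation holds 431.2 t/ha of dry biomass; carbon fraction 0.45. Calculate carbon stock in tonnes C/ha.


Formula: Carbon Stock = Biomass * Carbon Fraction
C = 431.2 t/ha * 0.45
C = 194.0 t C/ha

194.0


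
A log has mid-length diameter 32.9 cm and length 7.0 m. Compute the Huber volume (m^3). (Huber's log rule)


Huber: V = Am * L,  Am = pi*(Dm/200)^2
Am = pi*(32.9/200)^2 = 0.085012 m^2
V = 0.085012*7.0 = 0.5951 m^3

0.5951


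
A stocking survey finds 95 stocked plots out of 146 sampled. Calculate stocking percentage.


Formula: Stocking % = stocked plots / total plots * 100
Stocking = 95 / 146 * 100
Stocking = 0.6507 * 100 = 65.1%

65.1


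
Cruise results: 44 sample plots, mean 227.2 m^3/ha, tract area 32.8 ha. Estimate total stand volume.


Formula: Total Volume = Mean Volume per ha * Total Area
Total Volume = 227.2 m^3/ha * 32.8 ha
Total Volume = 7452 m^3

7452


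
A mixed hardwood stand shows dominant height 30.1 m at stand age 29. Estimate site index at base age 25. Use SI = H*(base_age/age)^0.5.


Formula: SI = H_dom * (base_age / age)^0.5
Age ratio = 25 / 29 = 0.86207
sqrt(age_ratio) = 0.92848
SI = 30.1 * 0.92848 = 27.9 m

27.9


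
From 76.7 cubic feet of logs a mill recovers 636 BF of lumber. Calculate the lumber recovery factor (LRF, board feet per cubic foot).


Formula: LRF = Lumber Output (BF) / Log Input (ft^3)
LRF = 636 BF / 76.7 ft^3
LRF = 8.29 BF/ft^3

8.29


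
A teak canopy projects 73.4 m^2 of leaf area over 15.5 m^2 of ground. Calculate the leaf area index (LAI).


Formula: LAI = total leaf area / ground area  (dimensionless)
LAI = 73.4 m^2 / 15.5 m^2
LAI = 4.74

4.74


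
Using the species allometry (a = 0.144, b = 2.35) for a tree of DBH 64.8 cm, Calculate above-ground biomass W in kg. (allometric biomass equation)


Formula: W = a * DBH^b  (allometric power law)
DBH^b = 64.8^2.35 = 18080.1181
W = 0.144 * 18080.1181 = 2603.5 kg

2603.5


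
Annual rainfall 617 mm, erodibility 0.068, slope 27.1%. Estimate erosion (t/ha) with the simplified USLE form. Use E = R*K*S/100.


Formula: E = R * K * S / 100  (simplified USLE)
R * K = 617 * 0.068 = 41.956
E = 41.956 * 27.1 / 100 = 11.37 t/ha

11.37


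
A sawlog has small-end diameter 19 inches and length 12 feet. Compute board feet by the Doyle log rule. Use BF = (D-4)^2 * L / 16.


Doyle: BF = (D - 4)^2 * L / 16
Adjusted diameter = 19 - 4 = 15 in
(D-4)^2 = 15^2 = 225
BF = 225 * 12 / 16 = 169 BF

169


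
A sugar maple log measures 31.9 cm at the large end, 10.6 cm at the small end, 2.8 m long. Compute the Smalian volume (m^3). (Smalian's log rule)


Smalian: V = (A1 + A2)/2 * L,  A = pi*(D/200)^2
A1 = pi*(31.9/200)^2 = 0.079923 m^2
A2 = pi*(10.6/200)^2 = 0.008825 m^2
V = (0.079923+0.008825)/2*2.8 = 0.1242 m^3

0.1242


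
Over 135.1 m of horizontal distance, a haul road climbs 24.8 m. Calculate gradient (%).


Formula: Gradient = rise / run * 100
Gradient = 24.8 / 135.1 * 100 = 18.4%

18.4


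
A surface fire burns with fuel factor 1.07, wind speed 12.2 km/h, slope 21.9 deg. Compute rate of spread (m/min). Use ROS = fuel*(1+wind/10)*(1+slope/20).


Formula: ROS = fuel * (1 + wind/10) * (1 + slope/20)
Wind factor = 1 + 12.2/10 = 2.22
Slope factor = 1 + 21.9/20 = 2.095
ROS = 1.07 * 2.22 * 2.095 = 4.98 m/min

4.98


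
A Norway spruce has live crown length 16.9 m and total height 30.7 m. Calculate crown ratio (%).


Formula: Crown Ratio = (Crown Length / Total Height) * 100
CR = (16.9 m / 30.7 m) * 100
CR = 0.5505 * 100 = 55.0%

55.0


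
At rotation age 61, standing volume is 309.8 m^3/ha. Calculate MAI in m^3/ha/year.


Formula: MAI = Total Volume / Stand Age
MAI = 309.8 m^3/ha / 61 years
MAI = 5.08 m^3/ha/year

5.08


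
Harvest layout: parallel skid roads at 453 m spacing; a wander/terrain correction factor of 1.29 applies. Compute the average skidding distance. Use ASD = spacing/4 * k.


Formula: ASD = (spacing / 4) * correction
Uncorrected distance = spacing / 4 = 453 / 4 = 113.25 m
ASD = 113.25 * 1.29 = 146 m

146


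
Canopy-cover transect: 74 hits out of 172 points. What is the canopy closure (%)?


Formula: Canopy closure = covered points / total points * 100
Closure = 74 / 172 * 100
Closure = 0.4302 * 100 = 43.0%

43.0


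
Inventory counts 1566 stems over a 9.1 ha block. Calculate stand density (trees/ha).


Formula: Stand Density = N_trees / Area_ha
Density = 1566 trees / 9.1 ha
Density = 172 trees/ha

172


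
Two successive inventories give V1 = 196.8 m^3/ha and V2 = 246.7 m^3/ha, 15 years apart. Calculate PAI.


Formula: PAI = (V_T2 - V_T1) / (T2 - T1)
Volume increment = 246.7 - 196.8 = 49.9 m^3/ha
PAI = 49.9 / 15 = 3.33 m^3/ha/year

3.33


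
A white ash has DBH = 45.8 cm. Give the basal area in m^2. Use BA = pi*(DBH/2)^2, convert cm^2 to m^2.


Formula: BA = pi * (DBH/2)^2 / 10000  (cm^2 to m^2)
Radius = DBH/2 = 45.8/2 = 22.9 cm
BA = pi * 22.9^2 / 10000
   = 1647.4826 cm^2 / 10000
   = 0.1647 m^2

0.1647


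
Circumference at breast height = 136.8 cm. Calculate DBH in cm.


Formula: DBH = C / pi
DBH = 136.8 / pi
pi = 3.14159...
DBH = 43.5 cm

43.5


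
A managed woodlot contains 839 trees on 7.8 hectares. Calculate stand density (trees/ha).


Formula: Stand Density = N_trees / Area_ha
Density = 839 trees / 7.8 ha
Density = 108 trees/ha

108


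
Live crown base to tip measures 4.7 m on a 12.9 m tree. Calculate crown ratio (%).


Formula: Crown Ratio = (Crown Length / Total Height) * 100
CR = (4.7 m / 12.9 m) * 100
CR = 0.3643 * 100 = 36.4%

36.4


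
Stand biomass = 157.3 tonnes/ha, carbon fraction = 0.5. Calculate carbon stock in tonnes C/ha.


Formula: Carbon Stock = Biomass * Carbon Fraction
C = 157.3 t/ha * 0.5
C = 78.7 t C/ha

78.7


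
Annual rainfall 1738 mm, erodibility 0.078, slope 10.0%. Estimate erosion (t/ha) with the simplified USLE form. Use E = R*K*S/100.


Formula: E = R * K * S / 100  (simplified USLE)
R * K = 1738 * 0.078 = 135.564
E = 135.564 * 10.0 / 100 = 13.56 t/ha

13.56


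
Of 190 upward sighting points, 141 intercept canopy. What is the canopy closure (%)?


Formula: Canopy closure = covered points / total points * 100
Closure = 141 / 190 * 100
Closure = 0.7421 * 100 = 74.2%

74.2


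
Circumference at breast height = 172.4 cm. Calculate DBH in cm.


Formula: DBH = C / pi
DBH = 172.4 / pi
pi = 3.14159...
DBH = 54.9 cm

54.9


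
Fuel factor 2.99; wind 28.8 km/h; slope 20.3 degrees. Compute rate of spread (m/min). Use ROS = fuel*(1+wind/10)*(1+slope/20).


Formula: ROS = fuel * (1 + wind/10) * (1 + slope/20)
Wind factor = 1 + 28.8/10 = 3.88
Slope factor = 1 + 20.3/20 = 2.015
ROS = 2.99 * 3.88 * 2.015 = 23.38 m/min

23.38


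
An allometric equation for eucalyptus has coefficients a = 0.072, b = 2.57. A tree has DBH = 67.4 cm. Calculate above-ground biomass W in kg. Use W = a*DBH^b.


Formula: W = a * DBH^b  (allometric power law)
DBH^b = 67.4^2.57 = 50079.033
W = 0.072 * 50079.033 = 3605.7 kg

3605.7


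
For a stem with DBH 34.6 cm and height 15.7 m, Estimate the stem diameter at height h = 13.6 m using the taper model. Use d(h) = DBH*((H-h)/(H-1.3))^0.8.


Taper: d(h) = DBH * ((H - h) / (H - 1.3))^0.8
Numerator = H - h = 15.7 - 13.6 = 2.1 m
Denominator = H - 1.3 = 15.7 - 1.3 = 14.4 m
Ratio = 2.1 / 14.4 = 0.14583
d = 34.6 * 0.14583^0.8 = 7.4 cm

7.4


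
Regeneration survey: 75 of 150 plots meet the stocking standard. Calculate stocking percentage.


Formula: Stocking % = stocked plots / total plots * 100
Stocking = 75 / 150 * 100
Stocking = 0.5 * 100 = 50.0%

50.0


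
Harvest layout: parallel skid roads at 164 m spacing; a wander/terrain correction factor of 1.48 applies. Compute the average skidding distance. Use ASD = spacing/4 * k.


Formula: ASD = (spacing / 4) * correction
Uncorrected distance = spacing / 4 = 164 / 4 = 41 m
ASD = 41 * 1.48 = 61 m

61


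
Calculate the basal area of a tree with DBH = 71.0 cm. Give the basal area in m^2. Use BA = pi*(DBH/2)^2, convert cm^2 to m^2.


Formula: BA = pi * (DBH/2)^2 / 10000  (cm^2 to m^2)
Radius = DBH/2 = 71.0/2 = 35.5 cm
BA = pi * 35.5^2 / 10000
   = 3959.1921 cm^2 / 10000
   = 0.3959 m^2

0.3959


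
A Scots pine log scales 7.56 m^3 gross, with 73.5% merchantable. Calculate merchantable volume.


Formula: MV = V_total * (merchantable_pct / 100)
Merchantable fraction = 73.5% / 100 = 0.735
MV = 7.56 m^3 * 0.735 = 5.557 m^3

5.557


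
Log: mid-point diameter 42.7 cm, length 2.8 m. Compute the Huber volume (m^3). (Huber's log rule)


Huber: V = Am * L,  Am = pi*(Dm/200)^2
Am = pi*(42.7/200)^2 = 0.143201 m^2
V = 0.143201*2.8 = 0.401 m^3

0.401


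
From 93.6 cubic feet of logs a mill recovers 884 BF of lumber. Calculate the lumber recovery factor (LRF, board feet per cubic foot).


Formula: LRF = Lumber Output (BF) / Log Input (ft^3)
LRF = 884 BF / 93.6 ft^3
LRF = 9.44 BF/ft^3

9.44


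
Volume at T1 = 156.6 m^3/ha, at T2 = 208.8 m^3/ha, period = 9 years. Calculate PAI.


Formula: PAI = (V_T2 - V_T1) / (T2 - T1)
Volume increment = 208.8 - 156.6 = 52.2 m^3/ha
PAI = 52.2 / 9 = 5.8 m^3/ha/year

5.8


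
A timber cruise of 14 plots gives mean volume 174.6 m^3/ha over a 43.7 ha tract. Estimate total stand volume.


Formula: Total Volume = Mean Volume per ha * Total Area
Total Volume = 174.6 m^3/ha * 43.7 ha
Total Volume = 7630 m^3

7630


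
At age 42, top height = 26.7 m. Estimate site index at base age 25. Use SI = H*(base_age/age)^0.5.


Formula: SI = H_dom * (base_age / age)^0.5
Age ratio = 25 / 42 = 0.59524
sqrt(age_ratio) = 0.77152
SI = 26.7 * 0.77152 = 20.6 m

20.6


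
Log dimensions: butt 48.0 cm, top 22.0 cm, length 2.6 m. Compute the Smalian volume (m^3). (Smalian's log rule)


Smalian: V = (A1 + A2)/2 * L,  A = pi*(D/200)^2
A1 = pi*(48.0/200)^2 = 0.180956 m^2
A2 = pi*(22.0/200)^2 = 0.038013 m^2
V = (0.180956+0.038013)/2*2.6 = 0.2847 m^3

0.2847


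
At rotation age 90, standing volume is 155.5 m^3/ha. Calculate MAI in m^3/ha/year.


Formula: MAI = Total Volume / Stand Age
MAI = 155.5 m^3/ha / 90 years
MAI = 1.73 m^3/ha/year

1.73


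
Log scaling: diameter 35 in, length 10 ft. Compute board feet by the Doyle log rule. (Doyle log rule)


Doyle: BF = (D - 4)^2 * L / 16
Adjusted diameter = 35 - 4 = 31 in
(D-4)^2 = 31^2 = 961
BF = 961 * 10 / 16 = 601 BF

601


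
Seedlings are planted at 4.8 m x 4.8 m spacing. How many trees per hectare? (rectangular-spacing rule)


Formula: TPH = 10000 m^2/ha / (spacing_x * spacing_y)
Area per tree = 4.8 m * 4.8 m = 23.04 m^2
TPH = 10000 / 23.04 = 434 trees/ha

434


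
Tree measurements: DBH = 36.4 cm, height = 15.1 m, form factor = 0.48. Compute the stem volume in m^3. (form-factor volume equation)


Formula: V = pi * (DBH/200)^2 * H * ff
Radius = DBH/200 = 36.4/200 = 0.182 m
Radius^2 = 0.182^2 = 0.033124 m^2
V = pi * 0.033124 * 15.1 * 0.48
V = 0.754 m^3

0.754


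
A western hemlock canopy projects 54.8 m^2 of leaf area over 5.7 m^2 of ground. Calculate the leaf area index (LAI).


Formula: LAI = total leaf area / ground area  (dimensionless)
LAI = 54.8 m^2 / 5.7 m^2
LAI = 9.61

9.61


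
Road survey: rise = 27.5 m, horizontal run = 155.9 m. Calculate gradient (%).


Formula: Gradient = rise / run * 100
Gradient = 27.5 / 155.9 * 100 = 17.6%

17.6


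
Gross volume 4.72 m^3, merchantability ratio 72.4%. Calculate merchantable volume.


Formula: MV = V_total * (merchantable_pct / 100)
Merchantable fraction = 72.4% / 100 = 0.724
MV = 4.72 m^3 * 0.724 = 3.417 m^3

3.417


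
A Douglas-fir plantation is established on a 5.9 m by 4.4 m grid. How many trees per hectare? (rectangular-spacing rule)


Formula: TPH = 10000 m^2/ha / (spacing_x * spacing_y)
Area per tree = 5.9 m * 4.4 m = 25.96 m^2
TPH = 10000 / 25.96 = 385 trees/ha

385


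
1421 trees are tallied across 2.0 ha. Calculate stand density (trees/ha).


Formula: Stand Density = N_trees / Area_ha
Density = 1421 trees / 2.0 ha
Density = 711 trees/ha

711


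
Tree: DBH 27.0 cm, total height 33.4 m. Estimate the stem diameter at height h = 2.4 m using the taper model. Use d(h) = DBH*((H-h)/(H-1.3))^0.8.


Taper: d(h) = DBH * ((H - h) / (H - 1.3))^0.8
Numerator = H - h = 33.4 - 2.4 = 31.0 m
Denominator = H - 1.3 = 33.4 - 1.3 = 32.1 m
Ratio = 31.0 / 32.1 = 0.96573
d = 27.0 * 0.96573^0.8 = 26.3 cm

26.3


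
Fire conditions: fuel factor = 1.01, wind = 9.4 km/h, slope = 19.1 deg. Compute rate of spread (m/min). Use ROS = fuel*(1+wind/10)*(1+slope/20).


Formula: ROS = fuel * (1 + wind/10) * (1 + slope/20)
Wind factor = 1 + 9.4/10 = 1.94
Slope factor = 1 + 19.1/20 = 1.955
ROS = 1.01 * 1.94 * 1.955 = 3.83 m/min

3.83


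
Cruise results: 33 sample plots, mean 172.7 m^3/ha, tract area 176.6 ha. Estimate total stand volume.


Formula: Total Volume = Mean Volume per ha * Total Area
Total Volume = 172.7 m^3/ha * 176.6 ha
Total Volume = 30499 m^3

30499


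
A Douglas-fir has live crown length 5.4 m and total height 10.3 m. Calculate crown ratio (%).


Formula: Crown Ratio = (Crown Length / Total Height) * 100
CR = (5.4 m / 10.3 m) * 100
CR = 0.5243 * 100 = 52.4%

52.4


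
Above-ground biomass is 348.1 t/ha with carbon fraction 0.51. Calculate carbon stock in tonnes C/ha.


Formula: Carbon Stock = Biomass * Carbon Fraction
C = 348.1 t/ha * 0.51
C = 177.5 t C/ha

177.5


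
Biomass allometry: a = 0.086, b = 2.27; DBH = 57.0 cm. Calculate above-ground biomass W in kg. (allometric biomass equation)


Formula: W = a * DBH^b  (allometric power law)
DBH^b = 57.0^2.27 = 9679.1211
W = 0.086 * 9679.1211 = 832.4 kg

832.4


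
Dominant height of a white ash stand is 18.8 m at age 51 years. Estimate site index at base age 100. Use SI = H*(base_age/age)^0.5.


Formula: SI = H_dom * (base_age / age)^0.5
Age ratio = 100 / 51 = 1.96078
sqrt(age_ratio) = 1.40028
SI = 18.8 * 1.40028 = 26.3 m

26.3


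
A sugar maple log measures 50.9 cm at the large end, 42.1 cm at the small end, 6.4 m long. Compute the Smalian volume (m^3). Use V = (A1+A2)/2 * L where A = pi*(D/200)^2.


Smalian: V = (A1 + A2)/2 * L,  A = pi*(D/200)^2
A1 = pi*(50.9/200)^2 = 0.203482 m^2
A2 = pi*(42.1/200)^2 = 0.139205 m^2
V = (0.203482+0.139205)/2*6.4 = 1.0966 m^3

1.0966


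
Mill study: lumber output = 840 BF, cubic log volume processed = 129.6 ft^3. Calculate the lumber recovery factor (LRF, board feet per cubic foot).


Formula: LRF = Lumber Output (BF) / Log Input (ft^3)
LRF = 840 BF / 129.6 ft^3
LRF = 6.48 BF/ft^3

6.48


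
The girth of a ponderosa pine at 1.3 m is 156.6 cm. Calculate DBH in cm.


Formula: DBH = C / pi
DBH = 156.6 / pi
pi = 3.14159...
DBH = 49.8 cm

49.8


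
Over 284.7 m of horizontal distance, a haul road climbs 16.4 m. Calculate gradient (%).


Formula: Gradient = rise / run * 100
Gradient = 16.4 / 284.7 * 100 = 5.8%

5.8


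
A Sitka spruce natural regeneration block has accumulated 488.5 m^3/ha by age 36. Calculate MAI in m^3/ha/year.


Formula: MAI = Total Volume / Stand Age
MAI = 488.5 m^3/ha / 36 years
MAI = 13.57 m^3/ha/year

13.57


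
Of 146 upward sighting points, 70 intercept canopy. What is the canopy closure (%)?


Formula: Canopy closure = covered points / total points * 100
Closure = 70 / 146 * 100
Closure = 0.4795 * 100 = 47.9%

47.9


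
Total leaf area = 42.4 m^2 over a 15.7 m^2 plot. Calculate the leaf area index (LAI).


Formula: LAI = total leaf area / ground area  (dimensionless)
LAI = 42.4 m^2 / 15.7 m^2
LAI = 2.7

2.7


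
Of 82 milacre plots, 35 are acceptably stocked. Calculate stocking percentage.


Formula: Stocking % = stocked plots / total plots * 100
Stocking = 35 / 82 * 100
Stocking = 0.4268 * 100 = 42.7%

42.7


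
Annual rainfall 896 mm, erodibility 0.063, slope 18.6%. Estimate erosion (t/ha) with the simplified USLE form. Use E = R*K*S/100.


Formula: E = R * K * S / 100  (simplified USLE)
R * K = 896 * 0.063 = 56.448
E = 56.448 * 18.6 / 100 = 10.5 t/ha

10.5


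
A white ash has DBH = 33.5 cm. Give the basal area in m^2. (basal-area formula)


Formula: BA = pi * (DBH/2)^2 / 10000  (cm^2 to m^2)
Radius = DBH/2 = 33.5/2 = 16.75 cm
BA = pi * 16.75^2 / 10000
   = 881.4131 cm^2 / 10000
   = 0.0881 m^2

0.0881


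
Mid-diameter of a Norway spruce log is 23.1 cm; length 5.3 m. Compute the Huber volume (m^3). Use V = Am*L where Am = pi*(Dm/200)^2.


Huber: V = Am * L,  Am = pi*(Dm/200)^2
Am = pi*(23.1/200)^2 = 0.04191 m^2
V = 0.04191*5.3 = 0.2221 m^3

0.2221


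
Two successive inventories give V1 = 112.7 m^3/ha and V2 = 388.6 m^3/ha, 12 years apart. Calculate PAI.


Formula: PAI = (V_T2 - V_T1) / (T2 - T1)
Volume increment = 388.6 - 112.7 = 275.9 m^3/ha
PAI = 275.9 / 12 = 22.99 m^3/ha/year

22.99


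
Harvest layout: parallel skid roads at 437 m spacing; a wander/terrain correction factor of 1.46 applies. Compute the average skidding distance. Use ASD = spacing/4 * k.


Formula: ASD = (spacing / 4) * correction
Uncorrected distance = spacing / 4 = 437 / 4 = 109.25 m
ASD = 109.25 * 1.46 = 160 m

160


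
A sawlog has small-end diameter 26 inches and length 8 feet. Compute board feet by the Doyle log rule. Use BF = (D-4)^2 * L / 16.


Doyle: BF = (D - 4)^2 * L / 16
Adjusted diameter = 26 - 4 = 22 in
(D-4)^2 = 22^2 = 484
BF = 484 * 8 / 16 = 242 BF

242


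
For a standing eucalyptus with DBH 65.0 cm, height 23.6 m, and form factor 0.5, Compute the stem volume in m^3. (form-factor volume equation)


Formula: V = pi * (DBH/200)^2 * H * ff
Radius = DBH/200 = 65.0/200 = 0.325 m
Radius^2 = 0.325^2 = 0.105625 m^2
V = pi * 0.105625 * 23.6 * 0.5
V = 3.916 m^3

3.916


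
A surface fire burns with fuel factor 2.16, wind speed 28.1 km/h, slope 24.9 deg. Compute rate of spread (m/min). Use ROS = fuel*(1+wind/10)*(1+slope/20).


Formula: ROS = fuel * (1 + wind/10) * (1 + slope/20)
Wind factor = 1 + 28.1/10 = 3.81
Slope factor = 1 + 24.9/20 = 2.245
ROS = 2.16 * 3.81 * 2.245 = 18.48 m/min

18.48


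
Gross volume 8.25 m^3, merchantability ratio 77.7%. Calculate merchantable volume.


Formula: MV = V_total * (merchantable_pct / 100)
Merchantable fraction = 77.7% / 100 = 0.777
MV = 8.25 m^3 * 0.777 = 6.41 m^3

6.41


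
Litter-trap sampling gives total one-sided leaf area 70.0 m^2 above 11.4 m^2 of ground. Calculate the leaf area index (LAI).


Formula: LAI = total leaf area / ground area  (dimensionless)
LAI = 70.0 m^2 / 11.4 m^2
LAI = 6.14

6.14


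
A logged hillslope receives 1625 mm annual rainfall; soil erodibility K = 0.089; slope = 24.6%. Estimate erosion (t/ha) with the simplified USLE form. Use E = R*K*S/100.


Formula: E = R * K * S / 100  (simplified USLE)
R * K = 1625 * 0.089 = 144.625
E = 144.625 * 24.6 / 100 = 35.58 t/ha

35.58
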